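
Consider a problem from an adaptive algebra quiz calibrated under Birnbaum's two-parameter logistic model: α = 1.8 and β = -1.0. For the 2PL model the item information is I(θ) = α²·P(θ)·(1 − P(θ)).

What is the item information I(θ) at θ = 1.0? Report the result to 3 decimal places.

0.084

P = 1/(1+e^{-3.6000}) = 0.9734
P(1−P) = 0.9734 × 0.0266 = 0.0259
I = α² × P(1−P) = 1.8² × 0.0259 = 0.08388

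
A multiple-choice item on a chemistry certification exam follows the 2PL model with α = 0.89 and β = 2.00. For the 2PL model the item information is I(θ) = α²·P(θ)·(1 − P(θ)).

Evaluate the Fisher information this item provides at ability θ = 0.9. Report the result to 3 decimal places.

0.157

P = 1/(1+e^{0.9790}) = 0.2731
P(1−P) = 0.2731 × 0.7269 = 0.1985
I = α² × P(1−P) = 0.89² × 0.1985 = 0.15724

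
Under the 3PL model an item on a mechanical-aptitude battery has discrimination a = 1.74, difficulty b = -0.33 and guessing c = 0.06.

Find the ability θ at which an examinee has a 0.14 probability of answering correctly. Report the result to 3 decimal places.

P(θ) = c + (1 − c) · 1 / (1 + exp(−a(θ − b)))
Remove guessing floor: (0.14 − 0.06)/(1 − 0.06) = 0.0851
logit = ln(0.0851/0.9149) = -2.3749
θ = b + logit/(a) = -0.33 + (-2.3749)/1.7400 = -1.6949

-1.695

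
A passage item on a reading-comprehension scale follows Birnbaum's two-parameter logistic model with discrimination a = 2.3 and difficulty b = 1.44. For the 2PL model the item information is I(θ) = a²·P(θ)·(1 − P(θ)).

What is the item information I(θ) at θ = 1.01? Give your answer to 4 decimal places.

P = 1/(1+e^{0.9890}) = 0.2711
P(1−P) = 0.2711 × 0.7289 = 0.1976
I = a² × P(1−P) = 2.3² × 0.1976 = 1.04535

1.0454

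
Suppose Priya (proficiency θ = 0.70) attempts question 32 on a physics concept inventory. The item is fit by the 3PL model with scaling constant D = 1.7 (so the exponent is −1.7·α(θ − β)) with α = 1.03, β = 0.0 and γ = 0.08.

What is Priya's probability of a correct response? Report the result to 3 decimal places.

0.791

P(θ) = γ + (1 − γ) · 1 / (1 + exp(−D·α(θ − β)))
Exponent: 1.7 × 1.03 × (0.70 − 0.0) = 1.2257
1/(1 + e^{-1.2257}) = 0.7731
P = 0.08 + 0.92 × 0.7731 = 0.7912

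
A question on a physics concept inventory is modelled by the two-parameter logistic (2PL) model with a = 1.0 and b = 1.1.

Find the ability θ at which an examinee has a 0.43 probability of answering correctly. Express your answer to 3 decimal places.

P(θ) = 1 / (1 + exp(−a(θ − b)))
logit = ln(0.4300/0.5700) = -0.2819
θ = b + logit/(a) = 1.1 + (-0.2819)/1.0000 = 0.8181

0.818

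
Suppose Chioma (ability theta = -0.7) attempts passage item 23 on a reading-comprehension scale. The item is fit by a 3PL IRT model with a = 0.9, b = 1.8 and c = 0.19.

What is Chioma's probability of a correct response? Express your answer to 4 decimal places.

P(theta) = c + (1 − c) · 1 / (1 + exp(−a(theta − b)))
Exponent: 0.9 × (-0.7 − 1.8) = -2.2500
1/(1 + e^{2.2500}) = 0.0953
P = 0.19 + 0.81 × 0.0953 = 0.2672

0.2672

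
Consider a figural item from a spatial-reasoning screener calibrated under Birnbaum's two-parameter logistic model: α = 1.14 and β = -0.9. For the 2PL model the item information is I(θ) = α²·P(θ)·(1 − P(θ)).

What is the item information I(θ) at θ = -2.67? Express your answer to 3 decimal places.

P = 1/(1+e^{2.0178}) = 0.1173
P(1−P) = 0.1173 × 0.8827 = 0.1036
I = α² × P(1−P) = 1.14² × 0.1036 = 0.13461

0.135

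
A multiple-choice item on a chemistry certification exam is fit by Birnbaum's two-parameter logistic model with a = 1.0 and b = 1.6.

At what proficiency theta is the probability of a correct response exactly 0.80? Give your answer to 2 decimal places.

P(theta) = 1 / (1 + exp(−a(theta − b)))
logit = ln(0.8000/0.2000) = 1.3863
theta = b + logit/(a) = 1.6 + 1.3863/1.0000 = 2.9863

2.99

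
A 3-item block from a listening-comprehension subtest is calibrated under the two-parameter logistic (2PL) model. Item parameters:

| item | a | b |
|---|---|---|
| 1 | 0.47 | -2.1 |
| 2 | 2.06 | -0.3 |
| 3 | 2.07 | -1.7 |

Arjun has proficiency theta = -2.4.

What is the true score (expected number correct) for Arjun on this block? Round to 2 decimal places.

0.67

P(theta) = 1 / (1 + exp(−a(theta − b)))
P_1 = 1/(1+e^{0.1410}) = 0.4648
P_2 = 1/(1+e^{4.3260}) = 0.0130
P_3 = 1/(1+e^{1.4490}) = 0.1902
E[score] = 0.4648 + 0.0130 + 0.1902 = 0.6680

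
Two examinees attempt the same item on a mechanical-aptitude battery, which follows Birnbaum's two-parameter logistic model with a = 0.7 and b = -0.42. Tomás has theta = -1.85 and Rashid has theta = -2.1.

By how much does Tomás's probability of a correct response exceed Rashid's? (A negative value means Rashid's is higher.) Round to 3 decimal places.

0.033

P(theta) = 1 / (1 + exp(−a(theta − b)))
P(Tomás) = 0.2687  [exponent -1.0010]
P(Rashid) = 0.2358  [exponent -1.1760]
Difference = 0.2687 − 0.2358 = 0.0330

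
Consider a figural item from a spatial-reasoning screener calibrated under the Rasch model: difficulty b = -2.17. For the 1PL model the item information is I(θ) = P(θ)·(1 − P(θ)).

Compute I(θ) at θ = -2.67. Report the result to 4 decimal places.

P = 1/(1+e^{0.5000}) = 0.3775
P(1−P) = 0.3775 × 0.6225 = 0.2350
I = P(1−P) = 0.23500

0.2350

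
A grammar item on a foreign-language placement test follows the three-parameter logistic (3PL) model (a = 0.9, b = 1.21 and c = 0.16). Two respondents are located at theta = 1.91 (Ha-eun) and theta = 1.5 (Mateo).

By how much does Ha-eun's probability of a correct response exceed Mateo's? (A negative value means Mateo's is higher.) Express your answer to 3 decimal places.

0.074

P(theta) = c + (1 − c) · 1 / (1 + exp(−a(theta − b)))
P(Ha-eun) = 0.7081  [exponent 0.6300]
P(Mateo) = 0.6345  [exponent 0.2610]
Difference = 0.7081 − 0.6345 = 0.0736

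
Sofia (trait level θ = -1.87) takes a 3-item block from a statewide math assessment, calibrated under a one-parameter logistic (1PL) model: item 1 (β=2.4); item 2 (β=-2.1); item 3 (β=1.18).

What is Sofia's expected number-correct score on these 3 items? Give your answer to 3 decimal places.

0.616

P(θ) = 1 / (1 + exp(−(θ − β)))
P_1 = 1/(1+e^{4.2700}) = 0.0138
P_2 = 1/(1+e^{-0.2300}) = 0.5572
P_3 = 1/(1+e^{3.0500}) = 0.0452
E[score] = 0.0138 + 0.5572 + 0.0452 = 0.6163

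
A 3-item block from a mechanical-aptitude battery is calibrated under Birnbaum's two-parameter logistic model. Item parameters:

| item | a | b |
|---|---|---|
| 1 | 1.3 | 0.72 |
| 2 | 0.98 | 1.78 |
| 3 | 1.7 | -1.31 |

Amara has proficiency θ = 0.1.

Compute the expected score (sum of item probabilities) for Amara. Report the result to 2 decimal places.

1.39

P(θ) = 1 / (1 + exp(−a(θ − b)))
P_1 = 1/(1+e^{0.8060}) = 0.3087
P_2 = 1/(1+e^{1.6464}) = 0.1616
P_3 = 1/(1+e^{-2.3970}) = 0.9166
E[score] = 0.3087 + 0.1616 + 0.9166 = 1.3869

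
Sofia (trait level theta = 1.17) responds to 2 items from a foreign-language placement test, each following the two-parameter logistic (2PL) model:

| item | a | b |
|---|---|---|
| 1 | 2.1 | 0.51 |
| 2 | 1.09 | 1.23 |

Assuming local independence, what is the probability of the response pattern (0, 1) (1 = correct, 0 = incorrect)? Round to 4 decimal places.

P(theta) = 1 / (1 + exp(−a(theta − b)))
P_1 = 1/(1+e^{-1.3860}) = 0.8000
P_2 = 1/(1+e^{0.0654}) = 0.4837
L = (1−P_1) × P_2 = 0.2000 × 0.4837 = 0.09675

0.0968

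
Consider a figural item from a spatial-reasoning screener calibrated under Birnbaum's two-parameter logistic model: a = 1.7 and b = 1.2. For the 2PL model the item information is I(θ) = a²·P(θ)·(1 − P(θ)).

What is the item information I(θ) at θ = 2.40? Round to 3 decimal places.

0.294

P = 1/(1+e^{-2.0400}) = 0.8849
P(1−P) = 0.8849 × 0.1151 = 0.1018
I = a² × P(1−P) = 1.7² × 0.1018 = 0.29428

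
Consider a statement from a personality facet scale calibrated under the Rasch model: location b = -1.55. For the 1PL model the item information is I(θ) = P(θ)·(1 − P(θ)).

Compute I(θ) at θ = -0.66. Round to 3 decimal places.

P = 1/(1+e^{-0.8900}) = 0.7089
P(1−P) = 0.7089 × 0.2911 = 0.2064
I = P(1−P) = 0.20636

0.206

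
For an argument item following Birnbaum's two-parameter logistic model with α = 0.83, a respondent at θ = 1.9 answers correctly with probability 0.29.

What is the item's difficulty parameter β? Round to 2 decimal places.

P(θ) = 1 / (1 + exp(−α(θ − β)))
logit(0.29) = ln(0.29/0.71) = -0.8954
β = θ − logit/(α) = 1.9 − (-0.8954)/0.8300 = 2.9788

2.98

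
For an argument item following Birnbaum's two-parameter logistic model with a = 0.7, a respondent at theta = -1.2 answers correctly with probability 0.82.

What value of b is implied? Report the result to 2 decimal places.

P(theta) = 1 / (1 + exp(−a(theta − b)))
logit(0.82) = ln(0.82/0.18) = 1.5163
b = theta − logit/(a) = -1.2 − 1.5163/0.7000 = -3.3662

-3.37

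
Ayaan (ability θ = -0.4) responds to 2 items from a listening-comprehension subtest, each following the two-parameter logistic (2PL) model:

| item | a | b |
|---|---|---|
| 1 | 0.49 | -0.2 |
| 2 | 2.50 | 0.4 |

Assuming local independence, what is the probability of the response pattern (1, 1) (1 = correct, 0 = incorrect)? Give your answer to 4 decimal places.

P(θ) = 1 / (1 + exp(−a(θ − b)))
P_1 = 1/(1+e^{0.0980}) = 0.4755
P_2 = 1/(1+e^{2.0000}) = 0.1192
L = P_1 × P_2 = 0.4755 × 0.1192 = 0.05668

0.0567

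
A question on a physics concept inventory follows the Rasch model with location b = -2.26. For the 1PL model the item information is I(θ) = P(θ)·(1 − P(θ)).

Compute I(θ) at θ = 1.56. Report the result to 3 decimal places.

P = 1/(1+e^{-3.8200}) = 0.9785
P(1−P) = 0.9785 × 0.0215 = 0.0210
I = P(1−P) = 0.02100

0.021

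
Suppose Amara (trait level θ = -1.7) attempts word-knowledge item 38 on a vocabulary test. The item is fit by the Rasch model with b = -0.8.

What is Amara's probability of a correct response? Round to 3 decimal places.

P(θ) = 1 / (1 + exp(−(θ − b)))
Exponent: (-1.7 − (-0.8)) = -0.9000
1/(1 + e^{0.9000}) = 0.2891
P = 0.2891

0.289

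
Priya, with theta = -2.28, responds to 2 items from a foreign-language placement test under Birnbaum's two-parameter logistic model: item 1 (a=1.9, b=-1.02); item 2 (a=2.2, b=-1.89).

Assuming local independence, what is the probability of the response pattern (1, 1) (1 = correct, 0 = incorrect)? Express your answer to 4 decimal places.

0.0249

P(theta) = 1 / (1 + exp(−a(theta − b)))
P_1 = 1/(1+e^{2.3940}) = 0.0836
P_2 = 1/(1+e^{0.8580}) = 0.2978
L = P_1 × P_2 = 0.0836 × 0.2978 = 0.02490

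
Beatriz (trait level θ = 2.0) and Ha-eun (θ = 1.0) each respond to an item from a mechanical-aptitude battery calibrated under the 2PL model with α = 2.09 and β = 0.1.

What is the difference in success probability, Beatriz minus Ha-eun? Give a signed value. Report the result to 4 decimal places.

P(θ) = 1 / (1 + exp(−α(θ − β)))
P(Beatriz) = 0.9815  [exponent 3.9710]
P(Ha-eun) = 0.8677  [exponent 1.8810]
Difference = 0.9815 − 0.8677 = 0.1138

0.1138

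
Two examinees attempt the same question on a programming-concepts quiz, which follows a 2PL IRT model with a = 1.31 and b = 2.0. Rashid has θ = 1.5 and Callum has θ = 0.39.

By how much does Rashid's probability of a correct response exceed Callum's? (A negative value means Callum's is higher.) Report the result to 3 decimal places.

0.234

P(θ) = 1 / (1 + exp(−a(θ − b)))
P(Rashid) = 0.3419  [exponent -0.6550]
P(Callum) = 0.1082  [exponent -2.1091]
Difference = 0.3419 − 0.1082 = 0.2336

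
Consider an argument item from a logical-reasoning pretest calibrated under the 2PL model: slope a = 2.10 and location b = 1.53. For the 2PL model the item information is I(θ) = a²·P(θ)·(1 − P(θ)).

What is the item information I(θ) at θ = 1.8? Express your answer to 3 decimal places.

1.018

P = 1/(1+e^{-0.5670}) = 0.6381
P(1−P) = 0.6381 × 0.3619 = 0.2309
I = a² × P(1−P) = 2.10² × 0.2309 = 1.01843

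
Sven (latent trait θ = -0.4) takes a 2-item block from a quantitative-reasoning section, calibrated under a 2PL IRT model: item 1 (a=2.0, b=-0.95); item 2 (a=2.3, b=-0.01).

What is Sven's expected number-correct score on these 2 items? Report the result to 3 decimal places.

1.040

P(θ) = 1 / (1 + exp(−a(θ − b)))
P_1 = 1/(1+e^{-1.1000}) = 0.7503
P_2 = 1/(1+e^{0.8970}) = 0.2897
E[score] = 0.7503 + 0.2897 = 1.0399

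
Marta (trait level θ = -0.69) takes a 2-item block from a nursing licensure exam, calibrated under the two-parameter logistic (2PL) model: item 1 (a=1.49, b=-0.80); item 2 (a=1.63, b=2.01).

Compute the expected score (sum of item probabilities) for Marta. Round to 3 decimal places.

P(θ) = 1 / (1 + exp(−a(θ − b)))
P_1 = 1/(1+e^{-0.1639}) = 0.5409
P_2 = 1/(1+e^{4.4010}) = 0.0121
E[score] = 0.5409 + 0.0121 = 0.5530

0.553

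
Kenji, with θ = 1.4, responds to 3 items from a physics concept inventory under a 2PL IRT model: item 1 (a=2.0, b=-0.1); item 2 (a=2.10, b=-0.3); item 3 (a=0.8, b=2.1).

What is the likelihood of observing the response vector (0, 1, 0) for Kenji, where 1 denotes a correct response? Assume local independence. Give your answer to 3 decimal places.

P(θ) = 1 / (1 + exp(−a(θ − b)))
P_1 = 1/(1+e^{-3.0000}) = 0.9526
P_2 = 1/(1+e^{-3.5700}) = 0.9726
P_3 = 1/(1+e^{0.5600}) = 0.3635
L = (1−P_1) × P_2 × (1−P_3) = 0.0474 × 0.9726 × 0.6365 = 0.02936

0.029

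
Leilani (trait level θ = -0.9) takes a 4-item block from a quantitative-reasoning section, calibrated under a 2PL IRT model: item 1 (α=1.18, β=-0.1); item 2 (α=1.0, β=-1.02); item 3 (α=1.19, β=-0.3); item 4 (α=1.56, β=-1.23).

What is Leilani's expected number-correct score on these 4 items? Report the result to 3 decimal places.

1.765

P(θ) = 1 / (1 + exp(−α(θ − β)))
P_1 = 1/(1+e^{0.9440}) = 0.2801
P_2 = 1/(1+e^{-0.1200}) = 0.5300
P_3 = 1/(1+e^{0.7140}) = 0.3287
P_4 = 1/(1+e^{-0.5148}) = 0.6259
E[score] = 0.2801 + 0.5300 + 0.3287 + 0.6259 = 1.7647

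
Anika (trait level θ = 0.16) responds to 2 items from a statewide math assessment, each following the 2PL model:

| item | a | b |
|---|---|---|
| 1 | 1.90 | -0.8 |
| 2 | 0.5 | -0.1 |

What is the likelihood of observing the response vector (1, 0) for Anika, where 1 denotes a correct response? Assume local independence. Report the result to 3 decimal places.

0.403

P(θ) = 1 / (1 + exp(−a(θ − b)))
P_1 = 1/(1+e^{-1.8240}) = 0.8610
P_2 = 1/(1+e^{-0.1300}) = 0.5325
L = P_1 × (1−P_2) = 0.8610 × 0.4675 = 0.40258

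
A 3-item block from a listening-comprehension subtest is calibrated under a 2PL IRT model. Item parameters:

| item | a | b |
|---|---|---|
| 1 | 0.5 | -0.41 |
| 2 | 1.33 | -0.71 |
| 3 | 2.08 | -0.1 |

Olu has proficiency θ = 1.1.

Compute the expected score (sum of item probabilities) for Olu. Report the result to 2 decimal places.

2.52

P(θ) = 1 / (1 + exp(−a(θ − b)))
P_1 = 1/(1+e^{-0.7550}) = 0.6803
P_2 = 1/(1+e^{-2.4073}) = 0.9174
P_3 = 1/(1+e^{-2.4960}) = 0.9239
E[score] = 0.6803 + 0.9174 + 0.9239 = 2.5215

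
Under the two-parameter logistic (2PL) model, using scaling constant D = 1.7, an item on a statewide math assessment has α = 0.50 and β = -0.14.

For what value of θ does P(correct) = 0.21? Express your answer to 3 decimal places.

-1.699

P(θ) = 1 / (1 + exp(−D·α(θ − β)))
logit = ln(0.2100/0.7900) = -1.3249
θ = β + logit/(1.7·α) = -0.14 + (-1.3249)/0.8500 = -1.6987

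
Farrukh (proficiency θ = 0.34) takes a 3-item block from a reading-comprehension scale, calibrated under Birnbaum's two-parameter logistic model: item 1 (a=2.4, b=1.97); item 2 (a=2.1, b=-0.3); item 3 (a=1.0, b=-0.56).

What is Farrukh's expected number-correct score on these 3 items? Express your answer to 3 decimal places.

1.524

P(θ) = 1 / (1 + exp(−a(θ − b)))
P_1 = 1/(1+e^{3.9120}) = 0.0196
P_2 = 1/(1+e^{-1.3440}) = 0.7931
P_3 = 1/(1+e^{-0.9000}) = 0.7109
E[score] = 0.0196 + 0.7931 + 0.7109 = 1.5237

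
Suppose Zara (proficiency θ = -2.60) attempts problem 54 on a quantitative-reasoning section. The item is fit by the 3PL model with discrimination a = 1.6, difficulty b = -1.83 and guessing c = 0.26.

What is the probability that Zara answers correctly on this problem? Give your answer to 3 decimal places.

P(θ) = c + (1 − c) · 1 / (1 + exp(−a(θ − b)))
Exponent: 1.6 × (-2.60 − (-1.83)) = -1.2320
1/(1 + e^{1.2320}) = 0.2258
P = 0.26 + 0.74 × 0.2258 = 0.4271

0.427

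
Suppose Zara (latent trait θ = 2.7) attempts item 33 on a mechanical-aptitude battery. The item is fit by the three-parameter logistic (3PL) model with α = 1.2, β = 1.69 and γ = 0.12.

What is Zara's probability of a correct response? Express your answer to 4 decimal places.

0.7982

P(θ) = γ + (1 − γ) · 1 / (1 + exp(−α(θ − β)))
Exponent: 1.2 × (2.7 − 1.69) = 1.2120
1/(1 + e^{-1.2120}) = 0.7707
P = 0.12 + 0.88 × 0.7707 = 0.7982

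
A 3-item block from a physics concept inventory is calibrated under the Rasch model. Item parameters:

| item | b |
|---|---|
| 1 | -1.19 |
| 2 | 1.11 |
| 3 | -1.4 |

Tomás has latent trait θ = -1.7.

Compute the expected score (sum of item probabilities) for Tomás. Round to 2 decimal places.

P(θ) = 1 / (1 + exp(−(θ − b)))
P_1 = 1/(1+e^{0.5100}) = 0.3752
P_2 = 1/(1+e^{2.8100}) = 0.0568
P_3 = 1/(1+e^{0.3000}) = 0.4256
E[score] = 0.3752 + 0.0568 + 0.4256 = 0.8575

0.86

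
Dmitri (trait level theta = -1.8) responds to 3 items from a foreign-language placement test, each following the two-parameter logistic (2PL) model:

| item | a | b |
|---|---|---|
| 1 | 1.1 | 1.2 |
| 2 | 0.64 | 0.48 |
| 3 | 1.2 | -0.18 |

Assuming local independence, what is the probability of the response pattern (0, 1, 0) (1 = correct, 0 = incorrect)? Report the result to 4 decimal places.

P(theta) = 1 / (1 + exp(−a(theta − b)))
P_1 = 1/(1+e^{3.3000}) = 0.0356
P_2 = 1/(1+e^{1.4592}) = 0.1886
P_3 = 1/(1+e^{1.9440}) = 0.1252
L = (1−P_1) × P_2 × (1−P_3) = 0.9644 × 0.1886 × 0.8748 = 0.15911

0.1591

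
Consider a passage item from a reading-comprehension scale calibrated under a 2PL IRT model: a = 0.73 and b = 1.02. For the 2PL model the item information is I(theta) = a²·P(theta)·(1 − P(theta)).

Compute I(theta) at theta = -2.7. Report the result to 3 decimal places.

P = 1/(1+e^{2.7156}) = 0.0621
P(1−P) = 0.0621 × 0.9379 = 0.0582
I = a² × P(1−P) = 0.73² × 0.0582 = 0.03102

0.031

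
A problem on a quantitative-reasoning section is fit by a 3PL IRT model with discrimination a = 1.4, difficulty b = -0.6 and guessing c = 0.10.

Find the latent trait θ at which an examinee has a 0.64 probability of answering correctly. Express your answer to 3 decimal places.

P(θ) = c + (1 − c) · 1 / (1 + exp(−a(θ − b)))
Remove guessing floor: (0.64 − 0.10)/(1 − 0.10) = 0.6000
logit = ln(0.6000/0.4000) = 0.4055
θ = b + logit/(a) = -0.6 + 0.4055/1.4000 = -0.3104

-0.310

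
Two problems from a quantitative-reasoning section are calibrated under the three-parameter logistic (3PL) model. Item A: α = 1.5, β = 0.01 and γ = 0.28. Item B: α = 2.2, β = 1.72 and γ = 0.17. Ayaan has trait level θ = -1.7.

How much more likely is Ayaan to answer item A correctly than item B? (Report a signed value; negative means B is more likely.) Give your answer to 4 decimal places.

P(θ) = γ + (1 − γ) · 1 / (1 + exp(−α(θ − β)))
P_A = 0.3314
P_B = 0.1704
P_A − P_B = 0.1610

0.1610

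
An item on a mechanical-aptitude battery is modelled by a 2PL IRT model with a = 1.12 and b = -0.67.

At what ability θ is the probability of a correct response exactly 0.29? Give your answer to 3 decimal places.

-1.469

P(θ) = 1 / (1 + exp(−a(θ − b)))
logit = ln(0.2900/0.7100) = -0.8954
θ = b + logit/(a) = -0.67 + (-0.8954)/1.1200 = -1.4695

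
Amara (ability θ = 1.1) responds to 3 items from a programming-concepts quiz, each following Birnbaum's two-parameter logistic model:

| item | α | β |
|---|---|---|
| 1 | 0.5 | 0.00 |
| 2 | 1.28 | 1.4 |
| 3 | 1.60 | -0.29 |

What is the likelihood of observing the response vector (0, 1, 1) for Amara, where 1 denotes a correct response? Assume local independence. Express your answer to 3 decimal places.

0.134

P(θ) = 1 / (1 + exp(−α(θ − β)))
P_1 = 1/(1+e^{-0.5500}) = 0.6341
P_2 = 1/(1+e^{0.3840}) = 0.4052
P_3 = 1/(1+e^{-2.2240}) = 0.9024
L = (1−P_1) × P_2 × P_3 = 0.3659 × 0.4052 × 0.9024 = 0.13376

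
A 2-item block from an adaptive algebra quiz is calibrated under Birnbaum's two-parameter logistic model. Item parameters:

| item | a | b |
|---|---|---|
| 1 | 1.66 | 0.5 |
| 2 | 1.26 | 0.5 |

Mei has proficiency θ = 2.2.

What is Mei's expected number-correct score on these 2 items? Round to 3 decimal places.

P(θ) = 1 / (1 + exp(−a(θ − b)))
P_1 = 1/(1+e^{-2.8220}) = 0.9439
P_2 = 1/(1+e^{-2.1420}) = 0.8949
E[score] = 0.9439 + 0.8949 = 1.8388

1.839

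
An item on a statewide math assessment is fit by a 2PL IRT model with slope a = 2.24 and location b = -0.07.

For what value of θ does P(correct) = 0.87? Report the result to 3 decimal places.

P(θ) = 1 / (1 + exp(−a(θ − b)))
logit = ln(0.8700/0.1300) = 1.9010
θ = b + logit/(a) = -0.07 + 1.9010/2.2400 = 0.7786

0.779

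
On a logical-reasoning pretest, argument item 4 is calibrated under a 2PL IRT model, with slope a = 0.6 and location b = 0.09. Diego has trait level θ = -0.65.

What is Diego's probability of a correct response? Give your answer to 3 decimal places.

P(θ) = 1 / (1 + exp(−a(θ − b)))
Exponent: 0.6 × (-0.65 − 0.09) = -0.4440
1/(1 + e^{0.4440}) = 0.3908

0.391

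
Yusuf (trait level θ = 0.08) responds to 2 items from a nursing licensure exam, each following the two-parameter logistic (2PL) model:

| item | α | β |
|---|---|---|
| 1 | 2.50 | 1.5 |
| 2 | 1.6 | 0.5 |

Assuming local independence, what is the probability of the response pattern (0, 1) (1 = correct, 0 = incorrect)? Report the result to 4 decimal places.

P(θ) = 1 / (1 + exp(−α(θ − β)))
P_1 = 1/(1+e^{3.5500}) = 0.0279
P_2 = 1/(1+e^{0.6720}) = 0.3380
L = (1−P_1) × P_2 = 0.9721 × 0.3380 = 0.32861

0.3286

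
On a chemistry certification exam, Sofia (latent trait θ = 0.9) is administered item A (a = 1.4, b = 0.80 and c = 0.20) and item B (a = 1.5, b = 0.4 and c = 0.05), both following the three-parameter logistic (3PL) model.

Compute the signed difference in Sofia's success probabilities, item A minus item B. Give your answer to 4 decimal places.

-0.0673

P(θ) = c + (1 − c) · 1 / (1 + exp(−a(θ − b)))
P_A = 0.6280
P_B = 0.6952
P_A − P_B = -0.0673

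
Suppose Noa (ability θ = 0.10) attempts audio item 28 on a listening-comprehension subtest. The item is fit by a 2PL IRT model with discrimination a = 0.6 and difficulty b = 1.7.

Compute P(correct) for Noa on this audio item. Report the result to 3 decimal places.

P(θ) = 1 / (1 + exp(−a(θ − b)))
Exponent: 0.6 × (0.10 − 1.7) = -0.9600
1/(1 + e^{0.9600}) = 0.2769

0.277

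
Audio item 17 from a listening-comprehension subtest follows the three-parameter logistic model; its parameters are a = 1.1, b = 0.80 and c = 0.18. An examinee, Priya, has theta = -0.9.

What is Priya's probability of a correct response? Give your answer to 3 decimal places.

0.290

P(theta) = c + (1 − c) · 1 / (1 + exp(−a(theta − b)))
Exponent: 1.1 × (-0.9 − 0.80) = -1.8700
1/(1 + e^{1.8700}) = 0.1335
P = 0.18 + 0.82 × 0.1335 = 0.2895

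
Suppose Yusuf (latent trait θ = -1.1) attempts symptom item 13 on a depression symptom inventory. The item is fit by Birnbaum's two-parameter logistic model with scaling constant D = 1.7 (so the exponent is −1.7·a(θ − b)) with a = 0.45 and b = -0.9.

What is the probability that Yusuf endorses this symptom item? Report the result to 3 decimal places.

P(θ) = 1 / (1 + exp(−D·a(θ − b)))
Exponent: 1.7 × 0.45 × (-1.1 − (-0.9)) = -0.1530
1/(1 + e^{0.1530}) = 0.4618
P = 0.4618

0.462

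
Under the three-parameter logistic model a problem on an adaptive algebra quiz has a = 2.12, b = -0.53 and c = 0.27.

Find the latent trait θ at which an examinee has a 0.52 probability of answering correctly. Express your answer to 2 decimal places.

-0.84

P(θ) = c + (1 − c) · 1 / (1 + exp(−a(θ − b)))
Remove guessing floor: (0.52 − 0.27)/(1 − 0.27) = 0.3425
logit = ln(0.3425/0.6575) = -0.6523
θ = b + logit/(a) = -0.53 + (-0.6523)/2.1200 = -0.8377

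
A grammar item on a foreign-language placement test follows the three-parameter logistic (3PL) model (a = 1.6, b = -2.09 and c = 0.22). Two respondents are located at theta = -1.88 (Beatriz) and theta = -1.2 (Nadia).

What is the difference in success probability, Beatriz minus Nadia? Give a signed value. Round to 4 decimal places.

-0.1737

P(theta) = c + (1 − c) · 1 / (1 + exp(−a(theta − b)))
P(Beatriz) = 0.6749  [exponent 0.3360]
P(Nadia) = 0.8487  [exponent 1.4240]
Difference = 0.6749 − 0.8487 = -0.1737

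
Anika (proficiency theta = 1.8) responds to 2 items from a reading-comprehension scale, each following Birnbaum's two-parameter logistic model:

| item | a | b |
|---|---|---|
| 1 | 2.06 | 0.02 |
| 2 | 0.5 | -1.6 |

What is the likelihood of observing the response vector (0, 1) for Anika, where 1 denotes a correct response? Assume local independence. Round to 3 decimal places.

0.021

P(theta) = 1 / (1 + exp(−a(theta − b)))
P_1 = 1/(1+e^{-3.6668}) = 0.9751
P_2 = 1/(1+e^{-1.7000}) = 0.8455
L = (1−P_1) × P_2 = 0.0249 × 0.8455 = 0.02107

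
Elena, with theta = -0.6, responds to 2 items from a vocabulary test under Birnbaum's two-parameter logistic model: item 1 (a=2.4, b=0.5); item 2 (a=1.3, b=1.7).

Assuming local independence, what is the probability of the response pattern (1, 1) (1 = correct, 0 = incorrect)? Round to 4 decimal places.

0.0032

P(theta) = 1 / (1 + exp(−a(theta − b)))
P_1 = 1/(1+e^{2.6400}) = 0.0666
P_2 = 1/(1+e^{2.9900}) = 0.0479
L = P_1 × P_2 = 0.0666 × 0.0479 = 0.00319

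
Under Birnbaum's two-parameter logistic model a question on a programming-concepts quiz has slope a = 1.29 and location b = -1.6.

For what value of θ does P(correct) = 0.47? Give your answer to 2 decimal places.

P(θ) = 1 / (1 + exp(−a(θ − b)))
logit = ln(0.4700/0.5300) = -0.1201
θ = b + logit/(a) = -1.6 + (-0.1201)/1.2900 = -1.6931

-1.69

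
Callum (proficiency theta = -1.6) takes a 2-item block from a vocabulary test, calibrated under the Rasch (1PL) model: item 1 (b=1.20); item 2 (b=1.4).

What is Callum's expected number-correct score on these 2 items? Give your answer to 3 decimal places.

0.105

P(theta) = 1 / (1 + exp(−(theta − b)))
P_1 = 1/(1+e^{2.8000}) = 0.0573
P_2 = 1/(1+e^{3.0000}) = 0.0474
E[score] = 0.0573 + 0.0474 = 0.1048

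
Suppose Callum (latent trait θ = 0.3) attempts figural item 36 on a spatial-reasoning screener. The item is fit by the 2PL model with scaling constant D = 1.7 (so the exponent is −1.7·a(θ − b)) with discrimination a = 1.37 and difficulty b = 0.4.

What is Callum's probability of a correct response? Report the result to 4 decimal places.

0.4420

P(θ) = 1 / (1 + exp(−D·a(θ − b)))
Exponent: 1.7 × 1.37 × (0.3 − 0.4) = -0.2329
1/(1 + e^{0.2329}) = 0.4420
P = 0.4420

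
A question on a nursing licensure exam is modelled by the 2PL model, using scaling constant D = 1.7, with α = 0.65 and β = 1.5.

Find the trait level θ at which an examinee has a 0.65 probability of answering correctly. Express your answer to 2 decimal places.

2.06

P(θ) = 1 / (1 + exp(−D·α(θ − β)))
logit = ln(0.6500/0.3500) = 0.6190
θ = β + logit/(1.7·α) = 1.5 + 0.6190/1.1050 = 2.0602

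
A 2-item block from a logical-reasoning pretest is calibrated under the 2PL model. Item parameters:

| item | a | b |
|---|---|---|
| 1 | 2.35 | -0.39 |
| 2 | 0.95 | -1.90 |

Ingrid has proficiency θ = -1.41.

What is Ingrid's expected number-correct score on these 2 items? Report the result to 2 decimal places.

P(θ) = 1 / (1 + exp(−a(θ − b)))
P_1 = 1/(1+e^{2.3970}) = 0.0834
P_2 = 1/(1+e^{-0.4655}) = 0.6143
E[score] = 0.0834 + 0.6143 = 0.6977

0.70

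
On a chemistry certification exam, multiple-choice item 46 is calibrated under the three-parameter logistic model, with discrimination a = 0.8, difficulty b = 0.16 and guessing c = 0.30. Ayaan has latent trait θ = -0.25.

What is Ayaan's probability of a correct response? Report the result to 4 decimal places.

0.5931

P(θ) = c + (1 − c) · 1 / (1 + exp(−a(θ − b)))
Exponent: 0.8 × (-0.25 − 0.16) = -0.3280
1/(1 + e^{0.3280}) = 0.4187
P = 0.30 + 0.70 × 0.4187 = 0.5931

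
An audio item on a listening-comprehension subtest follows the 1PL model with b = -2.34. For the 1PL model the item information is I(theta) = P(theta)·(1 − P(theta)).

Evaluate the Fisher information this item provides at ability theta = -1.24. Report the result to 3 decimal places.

0.187

P = 1/(1+e^{-1.1000}) = 0.7503
P(1−P) = 0.7503 × 0.2497 = 0.1874
I = P(1−P) = 0.18737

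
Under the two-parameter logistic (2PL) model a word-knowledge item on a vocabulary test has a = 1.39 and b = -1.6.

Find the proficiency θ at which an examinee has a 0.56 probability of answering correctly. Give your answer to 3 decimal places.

P(θ) = 1 / (1 + exp(−a(θ − b)))
logit = ln(0.5600/0.4400) = 0.2412
θ = b + logit/(a) = -1.6 + 0.2412/1.3900 = -1.4265

-1.427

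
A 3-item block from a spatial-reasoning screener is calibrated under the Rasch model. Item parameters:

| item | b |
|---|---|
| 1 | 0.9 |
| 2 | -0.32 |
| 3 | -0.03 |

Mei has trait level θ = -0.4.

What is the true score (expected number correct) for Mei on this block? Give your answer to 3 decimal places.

1.103

P(θ) = 1 / (1 + exp(−(θ − b)))
P_1 = 1/(1+e^{1.3000}) = 0.2142
P_2 = 1/(1+e^{0.0800}) = 0.4800
P_3 = 1/(1+e^{0.3700}) = 0.4085
E[score] = 0.2142 + 0.4800 + 0.4085 = 1.1027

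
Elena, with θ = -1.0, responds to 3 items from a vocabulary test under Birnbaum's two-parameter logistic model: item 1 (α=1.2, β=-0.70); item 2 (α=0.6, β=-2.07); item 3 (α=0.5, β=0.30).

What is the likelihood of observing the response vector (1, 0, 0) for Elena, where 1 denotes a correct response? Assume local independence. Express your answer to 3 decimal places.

P(θ) = 1 / (1 + exp(−α(θ − β)))
P_1 = 1/(1+e^{0.3600}) = 0.4110
P_2 = 1/(1+e^{-0.6420}) = 0.6552
P_3 = 1/(1+e^{0.6500}) = 0.3430
L = P_1 × (1−P_2) × (1−P_3) = 0.4110 × 0.3448 × 0.6570 = 0.09310

0.093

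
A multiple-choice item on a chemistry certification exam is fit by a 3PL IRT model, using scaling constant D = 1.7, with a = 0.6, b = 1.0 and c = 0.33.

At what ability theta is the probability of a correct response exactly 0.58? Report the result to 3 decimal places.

0.491

P(theta) = c + (1 − c) · 1 / (1 + exp(−D·a(theta − b)))
Remove guessing floor: (0.58 − 0.33)/(1 − 0.33) = 0.3731
logit = ln(0.3731/0.6269) = -0.5188
theta = b + logit/(1.7·a) = 1.0 + (-0.5188)/1.0200 = 0.4914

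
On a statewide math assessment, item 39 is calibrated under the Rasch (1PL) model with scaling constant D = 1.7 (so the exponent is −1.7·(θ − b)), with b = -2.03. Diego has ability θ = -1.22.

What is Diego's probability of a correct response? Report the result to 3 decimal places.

0.799

P(θ) = 1 / (1 + exp(−D·(θ − b)))
Exponent: 1.7 × (-1.22 − (-2.03)) = 1.3770
1/(1 + e^{-1.3770}) = 0.7985
P = 0.7985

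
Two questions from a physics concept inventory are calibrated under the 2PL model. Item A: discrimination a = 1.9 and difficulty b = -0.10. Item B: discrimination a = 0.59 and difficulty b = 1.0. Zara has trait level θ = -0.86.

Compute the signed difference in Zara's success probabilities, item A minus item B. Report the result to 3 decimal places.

P(θ) = 1 / (1 + exp(−a(θ − b)))
P_A = 0.1909
P_B = 0.2502
P_A − P_B = -0.0593

-0.059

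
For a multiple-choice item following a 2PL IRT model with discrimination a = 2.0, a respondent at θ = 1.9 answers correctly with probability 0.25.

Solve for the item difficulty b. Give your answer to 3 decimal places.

2.449

P(θ) = 1 / (1 + exp(−a(θ − b)))
logit(0.25) = ln(0.25/0.75) = -1.0986
b = θ − logit/(a) = 1.9 − (-1.0986)/2.0000 = 2.4493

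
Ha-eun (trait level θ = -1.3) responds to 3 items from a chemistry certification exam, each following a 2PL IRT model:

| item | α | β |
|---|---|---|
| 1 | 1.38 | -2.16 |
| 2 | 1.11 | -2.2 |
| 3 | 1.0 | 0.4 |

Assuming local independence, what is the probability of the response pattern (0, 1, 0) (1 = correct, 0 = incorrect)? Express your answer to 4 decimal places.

P(θ) = 1 / (1 + exp(−α(θ − β)))
P_1 = 1/(1+e^{-1.1868}) = 0.7662
P_2 = 1/(1+e^{-0.9990}) = 0.7309
P_3 = 1/(1+e^{1.7000}) = 0.1545
L = (1−P_1) × P_2 × (1−P_3) = 0.2338 × 0.7309 × 0.8455 = 0.14450

0.1445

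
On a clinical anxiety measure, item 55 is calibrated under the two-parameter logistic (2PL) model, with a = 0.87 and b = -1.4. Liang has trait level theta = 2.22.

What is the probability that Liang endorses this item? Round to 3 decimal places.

0.959

P(theta) = 1 / (1 + exp(−a(theta − b)))
Exponent: 0.87 × (2.22 − (-1.4)) = 3.1494
1/(1 + e^{-3.1494}) = 0.9589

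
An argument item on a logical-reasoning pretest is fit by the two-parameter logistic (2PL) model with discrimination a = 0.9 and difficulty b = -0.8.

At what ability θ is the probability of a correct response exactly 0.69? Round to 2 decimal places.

P(θ) = 1 / (1 + exp(−a(θ − b)))
logit = ln(0.6900/0.3100) = 0.8001
θ = b + logit/(a) = -0.8 + 0.8001/0.9000 = 0.0890

0.09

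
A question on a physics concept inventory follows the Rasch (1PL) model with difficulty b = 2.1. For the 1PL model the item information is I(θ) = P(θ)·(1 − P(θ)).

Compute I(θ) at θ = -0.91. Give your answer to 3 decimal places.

P = 1/(1+e^{3.0100}) = 0.0470
P(1−P) = 0.0470 × 0.9530 = 0.0448
I = P(1−P) = 0.04477

0.045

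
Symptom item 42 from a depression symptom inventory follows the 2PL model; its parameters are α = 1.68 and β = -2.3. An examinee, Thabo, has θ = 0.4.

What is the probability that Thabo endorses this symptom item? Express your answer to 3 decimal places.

P(θ) = 1 / (1 + exp(−α(θ − β)))
Exponent: 1.68 × (0.4 − (-2.3)) = 4.5360
1/(1 + e^{-4.5360}) = 0.9894

0.989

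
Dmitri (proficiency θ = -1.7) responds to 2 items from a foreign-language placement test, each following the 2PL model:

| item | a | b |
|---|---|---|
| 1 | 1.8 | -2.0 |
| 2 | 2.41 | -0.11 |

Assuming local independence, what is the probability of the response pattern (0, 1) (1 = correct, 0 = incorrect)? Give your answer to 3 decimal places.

0.008

P(θ) = 1 / (1 + exp(−a(θ − b)))
P_1 = 1/(1+e^{-0.5400}) = 0.6318
P_2 = 1/(1+e^{3.8319}) = 0.0212
L = (1−P_1) × P_2 = 0.3682 × 0.0212 = 0.00781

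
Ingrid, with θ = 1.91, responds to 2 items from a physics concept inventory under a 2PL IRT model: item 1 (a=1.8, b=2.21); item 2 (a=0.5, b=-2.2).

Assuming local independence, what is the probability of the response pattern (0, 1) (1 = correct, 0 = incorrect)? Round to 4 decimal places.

0.5601

P(θ) = 1 / (1 + exp(−a(θ − b)))
P_1 = 1/(1+e^{0.5400}) = 0.3682
P_2 = 1/(1+e^{-2.0550}) = 0.8865
L = (1−P_1) × P_2 = 0.6318 × 0.8865 = 0.56007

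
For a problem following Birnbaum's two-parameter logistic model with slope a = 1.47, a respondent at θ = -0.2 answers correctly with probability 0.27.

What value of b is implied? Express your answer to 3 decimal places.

P(θ) = 1 / (1 + exp(−a(θ − b)))
logit(0.27) = ln(0.27/0.73) = -0.9946
b = θ − logit/(a) = -0.2 − (-0.9946)/1.4700 = 0.4766

0.477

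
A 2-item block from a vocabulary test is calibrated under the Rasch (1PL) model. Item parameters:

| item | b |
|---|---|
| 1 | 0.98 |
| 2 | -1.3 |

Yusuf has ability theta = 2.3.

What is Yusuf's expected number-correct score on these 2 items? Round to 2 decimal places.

P(theta) = 1 / (1 + exp(−(theta − b)))
P_1 = 1/(1+e^{-1.3200}) = 0.7892
P_2 = 1/(1+e^{-3.6000}) = 0.9734
E[score] = 0.7892 + 0.9734 = 1.7626

1.76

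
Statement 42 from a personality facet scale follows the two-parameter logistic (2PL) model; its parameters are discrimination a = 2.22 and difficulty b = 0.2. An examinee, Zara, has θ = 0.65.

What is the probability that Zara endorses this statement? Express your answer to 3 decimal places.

0.731

P(θ) = 1 / (1 + exp(−a(θ − b)))
Exponent: 2.22 × (0.65 − 0.2) = 0.9990
1/(1 + e^{-0.9990}) = 0.7309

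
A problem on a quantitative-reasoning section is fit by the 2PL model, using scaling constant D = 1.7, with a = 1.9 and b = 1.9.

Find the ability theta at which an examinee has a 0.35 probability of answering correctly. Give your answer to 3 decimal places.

1.708

P(theta) = 1 / (1 + exp(−D·a(theta − b)))
logit = ln(0.3500/0.6500) = -0.6190
theta = b + logit/(1.7·a) = 1.9 + (-0.6190)/3.2300 = 1.7083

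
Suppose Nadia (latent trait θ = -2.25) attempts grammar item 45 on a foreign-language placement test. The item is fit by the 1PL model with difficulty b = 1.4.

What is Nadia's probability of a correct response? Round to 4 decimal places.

P(θ) = 1 / (1 + exp(−(θ − b)))
Exponent: (-2.25 − 1.4) = -3.6500
1/(1 + e^{3.6500}) = 0.0253
P = 0.0253

0.0253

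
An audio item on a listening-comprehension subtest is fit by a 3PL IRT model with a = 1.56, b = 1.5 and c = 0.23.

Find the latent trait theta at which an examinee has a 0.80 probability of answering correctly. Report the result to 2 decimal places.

P(theta) = c + (1 − c) · 1 / (1 + exp(−a(theta − b)))
Remove guessing floor: (0.80 − 0.23)/(1 − 0.23) = 0.7403
logit = ln(0.7403/0.2597) = 1.0473
theta = b + logit/(a) = 1.5 + 1.0473/1.5600 = 2.1714

2.17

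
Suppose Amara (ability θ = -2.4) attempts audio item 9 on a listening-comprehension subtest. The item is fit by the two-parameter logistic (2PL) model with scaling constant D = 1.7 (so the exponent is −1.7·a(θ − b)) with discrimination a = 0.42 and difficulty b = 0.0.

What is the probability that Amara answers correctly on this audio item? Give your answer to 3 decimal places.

P(θ) = 1 / (1 + exp(−D·a(θ − b)))
Exponent: 1.7 × 0.42 × (-2.4 − 0.0) = -1.7136
1/(1 + e^{1.7136}) = 0.1527
P = 0.1527

0.153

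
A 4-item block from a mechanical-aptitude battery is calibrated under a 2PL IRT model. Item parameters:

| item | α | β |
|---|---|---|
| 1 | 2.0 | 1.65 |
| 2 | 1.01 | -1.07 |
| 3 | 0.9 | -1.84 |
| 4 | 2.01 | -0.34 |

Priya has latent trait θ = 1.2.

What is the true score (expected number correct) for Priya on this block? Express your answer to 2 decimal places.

3.09

P(θ) = 1 / (1 + exp(−α(θ − β)))
P_1 = 1/(1+e^{0.9000}) = 0.2891
P_2 = 1/(1+e^{-2.2927}) = 0.9083
P_3 = 1/(1+e^{-2.7360}) = 0.9391
P_4 = 1/(1+e^{-3.0954}) = 0.9567
E[score] = 0.2891 + 0.9083 + 0.9391 + 0.9567 = 3.0931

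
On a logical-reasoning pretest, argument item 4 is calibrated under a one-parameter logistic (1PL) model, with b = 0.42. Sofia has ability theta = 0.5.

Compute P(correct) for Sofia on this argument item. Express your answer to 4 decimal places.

0.5200

P(theta) = 1 / (1 + exp(−(theta − b)))
Exponent: (0.5 − 0.42) = 0.0800
1/(1 + e^{-0.0800}) = 0.5200
P = 0.5200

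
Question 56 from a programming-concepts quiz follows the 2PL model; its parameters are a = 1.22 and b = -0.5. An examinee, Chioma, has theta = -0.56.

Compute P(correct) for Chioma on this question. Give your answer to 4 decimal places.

P(theta) = 1 / (1 + exp(−a(theta − b)))
Exponent: 1.22 × (-0.56 − (-0.5)) = -0.0732
1/(1 + e^{0.0732}) = 0.4817

0.4817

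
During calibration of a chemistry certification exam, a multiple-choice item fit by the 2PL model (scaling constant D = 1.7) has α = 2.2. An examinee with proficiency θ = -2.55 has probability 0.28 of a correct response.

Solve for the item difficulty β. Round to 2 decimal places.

P(θ) = 1 / (1 + exp(−D·α(θ − β)))
logit(0.28) = ln(0.28/0.72) = -0.9445
β = θ − logit/(1.7·α) = -2.55 − (-0.9445)/3.7400 = -2.2975

-2.30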